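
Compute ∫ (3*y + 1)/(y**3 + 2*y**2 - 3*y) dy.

-log(y)/3 + log(y - 1) - 2*log(y + 3)/3 + C

Factor the denominator: y*(y - 1)*(y + 3).
Partial-fraction decomposition: -2/(3*(y + 3)) + 1/(y - 1) - 1/(3*y).
Integrate each term: A/(y−a) contributes A·log|y−a|.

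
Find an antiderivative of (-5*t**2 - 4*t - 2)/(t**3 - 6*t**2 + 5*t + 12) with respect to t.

-98*log(t - 4)/5 + 59*log(t - 3)/4 - 3*log(t + 1)/20 + C

Factor the denominator: (t - 4)*(t - 3)*(t + 1).
Partial-fraction decomposition: -3/(20*(t + 1)) + 59/(4*(t - 3)) - 98/(5*(t - 4)).
Integrate each term: A/(t−a) contributes A·log|t−a|.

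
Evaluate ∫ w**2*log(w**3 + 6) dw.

Let u = w**3 + 6, so du = (3*w**2) dw.
The integral becomes (1/3)·∫ log(u) du; integrate by parts with u′=log(u), dv′=du.

w**3*log(w**3 + 6)/3 - w**3/3 + 2*log(w**3 + 6) + C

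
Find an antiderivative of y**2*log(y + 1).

Use integration by parts with u = log(y + 1), dv = y**2 dy.
Then du = 1/(y + 1) dy and v = y**3/3.

y**3*log(y + 1)/3 - y**3/9 + y**2/6 - y/3 + log(y + 1)/3 + C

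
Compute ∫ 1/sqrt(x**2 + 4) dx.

log(x + sqrt(x**2 + 4)) + C

Substitute x = 2·tan(θ), so dx = 2·sec(θ)^2 dθ and the radical becomes sqrt(x**2 + 4) = 2·sec(θ) by the Pythagorean identity.
Integrate the resulting trig expression in θ, then back-substitute tan(θ) = x/2, sec(θ) = sqrt(x**2 + 4)/2 (absorbing any constant into C).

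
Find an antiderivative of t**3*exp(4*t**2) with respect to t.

(4*t**2 - 1)*exp(4*t**2)/32 + C

Let u = t², du = 2t dt; rewrite as (1/2)∫ u^1·exp(4u) du.
Now integrate by parts 1 time.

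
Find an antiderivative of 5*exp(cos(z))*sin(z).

-5*exp(cos(z)) + C

Let u = cos(z), so du = (-sin(z)) dz.
Rewriting, the integral becomes -5·∫ e^u du = -5·e^u.
Substituting back, u = cos(z).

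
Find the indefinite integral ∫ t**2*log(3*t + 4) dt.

Use integration by parts with u = log(3*t + 4), dv = t**2 dt.
Then du = 3/(3*t + 4) dt and v = t**3/3.

t**3*log(3*t + 4)/3 - t**3/9 + 2*t**2/9 - 16*t/27 + 64*log(3*t + 4)/81 + C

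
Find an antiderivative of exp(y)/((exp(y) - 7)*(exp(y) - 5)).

Let u = e^y, du = e^y dy.
The integral becomes ∫ du/((u-5)(u-7)); decompose into partial fractions.

log(exp(y) - 7)/2 - log(exp(y) - 5)/2 + C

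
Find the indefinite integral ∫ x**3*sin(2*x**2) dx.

-x**2*cos(2*x**2)/4 + sin(2*x**2)/8 + C

Let u = x², du = 2x dx; rewrite as (1/2)∫ u^1·sin(2u) du.
Now integrate by parts 1 time.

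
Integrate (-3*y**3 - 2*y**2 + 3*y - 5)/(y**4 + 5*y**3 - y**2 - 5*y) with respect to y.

Factor the denominator: y*(y - 1)*(y + 1)*(y + 5).
Partial-fraction decomposition: -61/(24*(y + 5)) - 7/(8*(y + 1)) - 7/(12*(y - 1)) + 1/y.
Integrate each term: A/(y−a) contributes A·log|y−a|.

log(y) - 7*log(y - 1)/12 - 7*log(y + 1)/8 - 61*log(y + 5)/24 + C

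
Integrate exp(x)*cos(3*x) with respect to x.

3*exp(x)*sin(3*x)/10 + exp(x)*cos(3*x)/10 + C

Let I denote the integral. Integrate by parts with u = cos(3*x), dv = exp(x) dx, so v = exp(x): I = exp(x)*cos(3*x) + 3·∫ exp(x)*sin(3*x) dx.
Apply parts again with u = sin(3*x), dv = exp(x) dx: ∫ exp(x)*sin(3*x) dx = exp(x)*sin(3*x) − 3·I. Substituting back brings back I: I = 3*exp(x)*sin(3*x) + exp(x)*cos(3*x) − 9·I.
Solving for I: (1 + 9)·I equals the remaining terms, so I = (1/10)·(3*exp(x)*sin(3*x) + exp(x)*cos(3*x)).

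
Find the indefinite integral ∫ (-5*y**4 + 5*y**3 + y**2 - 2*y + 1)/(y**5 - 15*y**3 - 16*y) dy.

-log(y)/16 - 951*log(y - 4)/544 - 1575*log(y + 4)/544 - 5*log(y**2 + 1)/34 + 7*atan(y)/17 + C

Factor the denominator: y*(y - 4)*(y + 4)*(y**2 + 1).
Partial-fraction decomposition: -(5*y - 7)/(17*(y**2 + 1)) - 1575/(544*(y + 4)) - 951/(544*(y - 4)) - 1/(16*y).
Integrate each term; A/(y−a) gives A·log|y−a|; the (By+D)/(y²+p²) term gives a log and an atan.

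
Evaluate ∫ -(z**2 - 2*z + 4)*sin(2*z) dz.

Use integration by parts with u = z**2 - 2*z + 4, dv = -sin(2*z) dz, so v = cos(2*z)/2.
Apply parts 2 times (tabular method): alternate signs, differentiate u down to 0, integrate dv up.

z**2*cos(2*z)/2 - z*sin(2*z)/2 - z*cos(2*z) + sin(2*z)/2 + 7*cos(2*z)/4 + C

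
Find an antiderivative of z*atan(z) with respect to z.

Use integration by parts with u = arctan(z), dv = z dz.
Then du = 1/(z**2 + 1) dz.

z**2*atan(z)/2 - z/2 + atan(z)/2 + C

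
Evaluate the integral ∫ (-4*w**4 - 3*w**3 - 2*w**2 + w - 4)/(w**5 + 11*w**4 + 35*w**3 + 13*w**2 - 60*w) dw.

log(w)/15 - log(w - 1)/10 - 67*log(w + 3)/6 + 218*log(w + 4)/5 - 182*log(w + 5)/5 + C

Factor the denominator: w*(w - 1)*(w + 3)*(w + 4)*(w + 5).
Partial-fraction decomposition: -182/(5*(w + 5)) + 218/(5*(w + 4)) - 67/(6*(w + 3)) - 1/(10*(w - 1)) + 1/(15*w).
Integrate each term: A/(w−a) contributes A·log|w−a|.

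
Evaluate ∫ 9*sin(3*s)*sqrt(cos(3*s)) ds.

-2*cos(3*s)**(3/2) + C

Let u = cos(3*s), so du = (-3*sin(3*s)) ds.
Rewriting, the integral becomes -3·∫ √u du = -3·(2/3)u^(3/2).
Substituting back, u = cos(3*s).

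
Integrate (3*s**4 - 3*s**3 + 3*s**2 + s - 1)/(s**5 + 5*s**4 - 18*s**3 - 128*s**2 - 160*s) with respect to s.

log(s)/160 + 1579*log(s - 5)/2835 + 81*log(s + 2)/56 + 2567*log(s + 4)/2592 + 1003/(72*s + 288) + C

Factor the denominator: s*(s - 5)*(s + 2)*(s + 4)**2.
Partial-fraction decomposition: 2567/(2592*(s + 4)) - 1003/(72*(s + 4)**2) + 81/(56*(s + 2)) + 1579/(2835*(s - 5)) + 1/(160*s).
Integrate each term; A/(s−a) gives A·log|s−a|; A/(s−a)² gives −A/(s−a).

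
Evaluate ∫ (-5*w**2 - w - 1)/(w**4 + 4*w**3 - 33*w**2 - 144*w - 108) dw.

Factor the denominator: (w - 6)*(w + 1)*(w + 3)*(w + 6).
Partial-fraction decomposition: 35/(36*(w + 6)) - 43/(54*(w + 3)) + 1/(14*(w + 1)) - 187/(756*(w - 6)).
Integrate each term: A/(w−a) contributes A·log|w−a|.

-187*log(w - 6)/756 + log(w + 1)/14 - 43*log(w + 3)/54 + 35*log(w + 6)/36 + C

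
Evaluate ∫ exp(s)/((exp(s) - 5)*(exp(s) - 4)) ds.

Let u = e^s, du = e^s ds.
The integral becomes ∫ du/((u-5)(u-4)); decompose into partial fractions.

log(exp(s) - 5) - log(exp(s) - 4) + C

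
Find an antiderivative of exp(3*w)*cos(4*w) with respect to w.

4*exp(3*w)*sin(4*w)/25 + 3*exp(3*w)*cos(4*w)/25 + C

Let I denote the integral. Integrate by parts with u = cos(4*w), dv = exp(3*w) dw, so v = exp(3*w)/3: I = exp(3*w)*cos(4*w)/3 + (4/3)·∫ exp(3*w)*sin(4*w) dw.
Apply parts again with u = sin(4*w), dv = exp(3*w) dw: ∫ exp(3*w)*sin(4*w) dw = exp(3*w)*sin(4*w)/3 − (4/3)·I. Substituting back brings back I: I = 4*exp(3*w)*sin(4*w)/9 + exp(3*w)*cos(4*w)/3 − (16/9)·I.
Solving for I: (1 + 16/9)·I equals the remaining terms, so I = (9/25)·(4*exp(3*w)*sin(4*w)/9 + exp(3*w)*cos(4*w)/3).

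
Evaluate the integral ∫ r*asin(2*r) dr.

Use integration by parts with u = arcsin(2*r), dv = r dr.
Then du = 2/sqrt(-4*r**2 + 1) dr.

r**2*asin(2*r)/2 + r*sqrt(-4*r**2 + 1)/8 - asin(2*r)/16 + C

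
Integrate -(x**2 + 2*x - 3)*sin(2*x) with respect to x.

Use integration by parts with u = x**2 + 2*x - 3, dv = -sin(2*x) dx, so v = cos(2*x)/2.
Apply parts 2 times (tabular method): alternate signs, differentiate u down to 0, integrate dv up.

x**2*cos(2*x)/2 - x*sin(2*x)/2 + x*cos(2*x) - sin(2*x)/2 - 7*cos(2*x)/4 + C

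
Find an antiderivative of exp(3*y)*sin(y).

Let I denote the integral. Integrate by parts with u = sin(y), dv = exp(3*y) dy, so v = exp(3*y)/3: I = exp(3*y)*sin(y)/3 − (1/3)·∫ exp(3*y)*cos(y) dy.
Apply parts again with u = cos(y), dv = exp(3*y) dy: ∫ exp(3*y)*cos(y) dy = exp(3*y)*cos(y)/3 + (1/3)·I. Substituting back brings back I: I = exp(3*y)*sin(y)/3 - exp(3*y)*cos(y)/9 − (1/9)·I.
Solving for I: (1 + 1/9)·I equals the remaining terms, so I = (9/10)·(exp(3*y)*sin(y)/3 - exp(3*y)*cos(y)/9).

3*exp(3*y)*sin(y)/10 - exp(3*y)*cos(y)/10 + C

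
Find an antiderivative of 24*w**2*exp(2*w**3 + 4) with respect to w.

Let u = 2*w**3 + 4, so du = (6*w**2) dw.
Rewriting, the integral becomes 4·∫ e^u du = 4·e^u.
Substituting back, u = 2*w**3 + 4.

4*exp(2*w**3 + 4) + C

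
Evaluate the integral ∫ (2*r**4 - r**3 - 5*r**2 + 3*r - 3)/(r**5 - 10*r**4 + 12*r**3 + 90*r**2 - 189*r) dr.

log(r)/63 + 529*log(r - 7)/140 - 23*log(r - 3)/12 + 11*log(r + 3)/90 + 4/(3*r - 9) + C

Factor the denominator: r*(r - 7)*(r - 3)**2*(r + 3).
Partial-fraction decomposition: 11/(90*(r + 3)) - 23/(12*(r - 3)) - 4/(3*(r - 3)**2) + 529/(140*(r - 7)) + 1/(63*r).
Integrate each term; A/(r−a) gives A·log|r−a|; A/(r−a)² gives −A/(r−a).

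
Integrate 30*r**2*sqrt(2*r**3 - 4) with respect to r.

10*(2*r**3 - 4)**(3/2)/3 + C

Let u = 2*r**3 - 4, so du = (6*r**2) dr.
Rewriting, the integral becomes 5·∫ √u du = 5·(2/3)u^(3/2).
Substituting back, u = 2*r**3 - 4.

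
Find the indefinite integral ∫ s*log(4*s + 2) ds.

s**2*log(4*s + 2)/2 - s**2/4 + s/4 - log(2*s + 1)/8 + C

Use integration by parts with u = log(4*s + 2), dv = s ds.
Then du = 4/(4*s + 2) ds and v = s**2/2.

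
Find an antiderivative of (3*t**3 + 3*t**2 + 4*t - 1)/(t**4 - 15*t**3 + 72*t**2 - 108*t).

log(t)/108 - 17*log(t - 6)/12 + 119*log(t - 3)/27 - 779/(18*t - 108) + C

Factor the denominator: t*(t - 6)**2*(t - 3).
Partial-fraction decomposition: 119/(27*(t - 3)) - 17/(12*(t - 6)) + 779/(18*(t - 6)**2) + 1/(108*t).
Integrate each term; A/(t−a) gives A·log|t−a|; A/(t−a)² gives −A/(t−a).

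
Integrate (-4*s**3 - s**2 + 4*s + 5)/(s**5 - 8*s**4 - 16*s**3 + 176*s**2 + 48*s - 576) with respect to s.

-1051*log(s - 6)/12800 - 23*log(s - 2)/384 - 25*log(s + 2)/512 + 229*log(s + 4)/1200 + 871/(320*s - 1920) + C

Factor the denominator: (s - 6)**2*(s - 2)*(s + 2)*(s + 4).
Partial-fraction decomposition: 229/(1200*(s + 4)) - 25/(512*(s + 2)) - 23/(384*(s - 2)) - 1051/(12800*(s - 6)) - 871/(320*(s - 6)**2).
Integrate each term; A/(s−a) gives A·log|s−a|; A/(s−a)² gives −A/(s−a).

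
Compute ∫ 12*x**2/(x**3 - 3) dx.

Let u = x**3 - 3, so du = (3*x**2) dx.
Rewriting, the integral becomes 4·∫ 1/u du = 4·log(u).
Substituting back, u = x**3 - 3.

4*log(x**3 - 3) + C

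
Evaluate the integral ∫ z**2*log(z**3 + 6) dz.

z**3*log(z**3 + 6)/3 - z**3/3 + 2*log(z**3 + 6) + C

Let u = z**3 + 6, so du = (3*z**2) dz.
The integral becomes (1/3)·∫ log(u) du; integrate by parts with u′=log(u), dv′=du.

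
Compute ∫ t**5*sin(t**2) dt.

Let u = t², du = 2t dt; rewrite as (1/2)∫ u^2·sin(1u) du.
Now integrate by parts 2 times.

-t**4*cos(t**2)/2 + t**2*sin(t**2) + cos(t**2) + C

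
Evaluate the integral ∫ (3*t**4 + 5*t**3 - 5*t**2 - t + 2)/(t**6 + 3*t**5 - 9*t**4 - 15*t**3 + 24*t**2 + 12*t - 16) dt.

17*log(t - 2)/18 - 119*log(t - 1)/225 + log(t + 1)/9 - log(t + 2)/9 - 187*log(t + 4)/450 + 2/(15*t - 15) + C

Factor the denominator: (t - 2)*(t - 1)**2*(t + 1)*(t + 2)*(t + 4).
Partial-fraction decomposition: -187/(450*(t + 4)) - 1/(9*(t + 2)) + 1/(9*(t + 1)) - 119/(225*(t - 1)) - 2/(15*(t - 1)**2) + 17/(18*(t - 2)).
Integrate each term; A/(t−a) gives A·log|t−a|; A/(t−a)² gives −A/(t−a).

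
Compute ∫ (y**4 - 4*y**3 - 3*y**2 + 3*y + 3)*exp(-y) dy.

Use integration by parts with u = y**4 - 4*y**3 - 3*y**2 + 3*y + 3, dv = exp(-y) dy, so v = -exp(-y).
Apply parts 4 times (tabular method): alternate signs, differentiate u down to 0, integrate dv up.

(-y**4 + 3*y**2 + 3*y)*exp(-y) + C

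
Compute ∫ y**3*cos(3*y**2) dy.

Let u = y², du = 2y dy; rewrite as (1/2)∫ u^1·cos(3u) du.
Now integrate by parts 1 time.

y**2*sin(3*y**2)/6 + cos(3*y**2)/18 + C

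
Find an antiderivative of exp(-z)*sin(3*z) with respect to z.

Let I denote the integral. Integrate by parts with u = sin(3*z), dv = exp(-z) dz, so v = -exp(-z): I = -exp(-z)*sin(3*z) + 3·∫ exp(-z)*cos(3*z) dz.
Apply parts again with u = cos(3*z), dv = exp(-z) dz: ∫ exp(-z)*cos(3*z) dz = -exp(-z)*cos(3*z) − 3·I. Substituting back brings back I: I = -exp(-z)*sin(3*z) - 3*exp(-z)*cos(3*z) − 9·I.
Solving for I: (1 + 9)·I equals the remaining terms, so I = (1/10)·(-exp(-z)*sin(3*z) - 3*exp(-z)*cos(3*z)).

-exp(-z)*sin(3*z)/10 - 3*exp(-z)*cos(3*z)/10 + C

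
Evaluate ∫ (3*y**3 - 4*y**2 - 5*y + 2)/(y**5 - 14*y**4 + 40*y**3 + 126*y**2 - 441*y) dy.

Factor the denominator: y*(y - 7)**2*(y - 3)*(y + 3).
Partial-fraction decomposition: -1/(18*(y + 3)) + 1/(9*(y - 3)) - 5/(98*(y - 7)) + 20/(7*(y - 7)**2) - 2/(441*y).
Integrate each term; A/(y−a) gives A·log|y−a|; A/(y−a)² gives −A/(y−a).

-2*log(y)/441 - 5*log(y - 7)/98 + log(y - 3)/9 - log(y + 3)/18 - 20/(7*y - 49) + C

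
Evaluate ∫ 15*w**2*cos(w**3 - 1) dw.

Let u = w**3 - 1, so du = (3*w**2) dw.
Rewriting, the integral becomes 5·∫ cos(u) du = 5·sin(u).
Substituting back, u = w**3 - 1.

5*sin(w**3 - 1) + C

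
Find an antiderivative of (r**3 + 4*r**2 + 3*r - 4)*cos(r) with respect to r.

Use integration by parts with u = r**3 + 4*r**2 + 3*r - 4, dv = cos(r) dr, so v = sin(r).
Apply parts 3 times (tabular method): alternate signs, differentiate u down to 0, integrate dv up.

r**3*sin(r) + 4*r**2*sin(r) + 3*r**2*cos(r) - 3*r*sin(r) + 8*r*cos(r) - 12*sin(r) - 3*cos(r) + C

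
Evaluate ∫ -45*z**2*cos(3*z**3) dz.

-5*sin(3*z**3) + C

Let u = 3*z**3, so du = (9*z**2) dz.
Rewriting, the integral becomes -5·∫ cos(u) du = -5·sin(u).
Substituting back, u = 3*z**3.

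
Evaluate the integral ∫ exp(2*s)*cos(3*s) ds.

Let I denote the integral. Integrate by parts with u = cos(3*s), dv = exp(2*s) ds, so v = exp(2*s)/2: I = exp(2*s)*cos(3*s)/2 + (3/2)·∫ exp(2*s)*sin(3*s) ds.
Apply parts again with u = sin(3*s), dv = exp(2*s) ds: ∫ exp(2*s)*sin(3*s) ds = exp(2*s)*sin(3*s)/2 − (3/2)·I. Substituting back brings back I: I = 3*exp(2*s)*sin(3*s)/4 + exp(2*s)*cos(3*s)/2 − (9/4)·I.
Solving for I: (1 + 9/4)·I equals the remaining terms, so I = (4/13)·(3*exp(2*s)*sin(3*s)/4 + exp(2*s)*cos(3*s)/2).

3*exp(2*s)*sin(3*s)/13 + 2*exp(2*s)*cos(3*s)/13 + C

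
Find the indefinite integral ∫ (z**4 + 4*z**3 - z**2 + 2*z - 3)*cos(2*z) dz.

Use integration by parts with u = z**4 + 4*z**3 - z**2 + 2*z - 3, dv = cos(2*z) dz, so v = sin(2*z)/2.
Apply parts 4 times (tabular method): alternate signs, differentiate u down to 0, integrate dv up.

z**4*sin(2*z)/2 + 2*z**3*sin(2*z) + z**3*cos(2*z) - 2*z**2*sin(2*z) + 3*z**2*cos(2*z) - 2*z*sin(2*z) - 2*z*cos(2*z) - sin(2*z)/2 - cos(2*z) + C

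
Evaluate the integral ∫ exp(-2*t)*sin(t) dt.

-2*exp(-2*t)*sin(t)/5 - exp(-2*t)*cos(t)/5 + C

Let I denote the integral. Integrate by parts with u = sin(t), dv = exp(-2*t) dt, so v = -exp(-2*t)/2: I = -exp(-2*t)*sin(t)/2 + (1/2)·∫ exp(-2*t)*cos(t) dt.
Apply parts again with u = cos(t), dv = exp(-2*t) dt: ∫ exp(-2*t)*cos(t) dt = -exp(-2*t)*cos(t)/2 − (1/2)·I. Substituting back brings back I: I = -exp(-2*t)*sin(t)/2 - exp(-2*t)*cos(t)/4 − (1/4)·I.
Solving for I: (1 + 1/4)·I equals the remaining terms, so I = (4/5)·(-exp(-2*t)*sin(t)/2 - exp(-2*t)*cos(t)/4).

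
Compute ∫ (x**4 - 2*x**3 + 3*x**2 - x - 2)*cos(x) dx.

Use integration by parts with u = x**4 - 2*x**3 + 3*x**2 - x - 2, dv = cos(x) dx, so v = sin(x).
Apply parts 4 times (tabular method): alternate signs, differentiate u down to 0, integrate dv up.

x**4*sin(x) - 2*x**3*sin(x) + 4*x**3*cos(x) - 9*x**2*sin(x) - 6*x**2*cos(x) + 11*x*sin(x) - 18*x*cos(x) + 16*sin(x) + 11*cos(x) + C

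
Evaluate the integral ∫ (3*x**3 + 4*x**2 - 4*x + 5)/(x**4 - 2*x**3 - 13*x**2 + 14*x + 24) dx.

Factor the denominator: (x - 4)*(x - 2)*(x + 1)*(x + 3).
Partial-fraction decomposition: 2/(5*(x + 3)) + 1/(3*(x + 1)) - 37/(30*(x - 2)) + 7/(2*(x - 4)).
Integrate each term: A/(x−a) contributes A·log|x−a|.

7*log(x - 4)/2 - 37*log(x - 2)/30 + log(x + 1)/3 + 2*log(x + 3)/5 + C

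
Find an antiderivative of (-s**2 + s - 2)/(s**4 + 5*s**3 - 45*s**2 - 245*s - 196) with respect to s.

-log(s - 7)/28 + log(s + 1)/36 - 2*log(s + 4)/9 + 29*log(s + 7)/126 + C

Factor the denominator: (s - 7)*(s + 1)*(s + 4)*(s + 7).
Partial-fraction decomposition: 29/(126*(s + 7)) - 2/(9*(s + 4)) + 1/(36*(s + 1)) - 1/(28*(s - 7)).
Integrate each term: A/(s−a) contributes A·log|s−a|.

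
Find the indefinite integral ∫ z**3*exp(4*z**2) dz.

Let u = z², du = 2z dz; rewrite as (1/2)∫ u^1·exp(4u) du.
Now integrate by parts 1 time.

(4*z**2 - 1)*exp(4*z**2)/32 + C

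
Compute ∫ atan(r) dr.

Use integration by parts with u = arctan(r), dv = dr.
Then du = 1/(r**2 + 1) dr.

r*atan(r) - log(r**2 + 1)/2 + C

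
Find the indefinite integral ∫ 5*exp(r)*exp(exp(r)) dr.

5*exp(exp(r)) + C

Let u = exp(r), so du = (exp(r)) dr.
Rewriting, the integral becomes 5·∫ e^u du = 5·e^u.
Substituting back, u = exp(r).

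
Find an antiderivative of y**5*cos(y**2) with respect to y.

Let u = y², du = 2y dy; rewrite as (1/2)∫ u^2·cos(1u) du.
Now integrate by parts 2 times.

y**4*sin(y**2)/2 + y**2*cos(y**2) - sin(y**2) + C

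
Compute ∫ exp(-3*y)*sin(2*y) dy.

-3*exp(-3*y)*sin(2*y)/13 - 2*exp(-3*y)*cos(2*y)/13 + C

Let I denote the integral. Integrate by parts with u = sin(2*y), dv = exp(-3*y) dy, so v = -exp(-3*y)/3: I = -exp(-3*y)*sin(2*y)/3 + (2/3)·∫ exp(-3*y)*cos(2*y) dy.
Apply parts again with u = cos(2*y), dv = exp(-3*y) dy: ∫ exp(-3*y)*cos(2*y) dy = -exp(-3*y)*cos(2*y)/3 − (2/3)·I. Substituting back brings back I: I = -exp(-3*y)*sin(2*y)/3 - 2*exp(-3*y)*cos(2*y)/9 − (4/9)·I.
Solving for I: (1 + 4/9)·I equals the remaining terms, so I = (9/13)·(-exp(-3*y)*sin(2*y)/3 - 2*exp(-3*y)*cos(2*y)/9).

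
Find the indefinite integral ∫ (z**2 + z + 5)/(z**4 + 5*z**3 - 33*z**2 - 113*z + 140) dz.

35*log(z - 5)/432 - 7*log(z - 1)/160 + 17*log(z + 4)/135 - 47*log(z + 7)/288 + C

Factor the denominator: (z - 5)*(z - 1)*(z + 4)*(z + 7).
Partial-fraction decomposition: -47/(288*(z + 7)) + 17/(135*(z + 4)) - 7/(160*(z - 1)) + 35/(432*(z - 5)).
Integrate each term: A/(z−a) contributes A·log|z−a|.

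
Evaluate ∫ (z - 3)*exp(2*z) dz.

Use integration by parts with u = z - 3, dv = exp(2*z) dz, so v = exp(2*z)/2.
Apply parts 1 times (tabular method): alternate signs, differentiate u down to 0, integrate dv up.

(2*z - 7)*exp(2*z)/4 + C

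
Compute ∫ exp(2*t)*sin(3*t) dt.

Let I denote the integral. Integrate by parts with u = sin(3*t), dv = exp(2*t) dt, so v = exp(2*t)/2: I = exp(2*t)*sin(3*t)/2 − (3/2)·∫ exp(2*t)*cos(3*t) dt.
Apply parts again with u = cos(3*t), dv = exp(2*t) dt: ∫ exp(2*t)*cos(3*t) dt = exp(2*t)*cos(3*t)/2 + (3/2)·I. Substituting back brings back I: I = exp(2*t)*sin(3*t)/2 - 3*exp(2*t)*cos(3*t)/4 − (9/4)·I.
Solving for I: (1 + 9/4)·I equals the remaining terms, so I = (4/13)·(exp(2*t)*sin(3*t)/2 - 3*exp(2*t)*cos(3*t)/4).

2*exp(2*t)*sin(3*t)/13 - 3*exp(2*t)*cos(3*t)/13 + C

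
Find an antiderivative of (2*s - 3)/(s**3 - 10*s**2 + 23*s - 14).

Factor the denominator: (s - 7)*(s - 2)*(s - 1).
Partial-fraction decomposition: -1/(6*(s - 1)) - 1/(5*(s - 2)) + 11/(30*(s - 7)).
Integrate each term: A/(s−a) contributes A·log|s−a|.

11*log(s - 7)/30 - log(s - 2)/5 - log(s - 1)/6 + C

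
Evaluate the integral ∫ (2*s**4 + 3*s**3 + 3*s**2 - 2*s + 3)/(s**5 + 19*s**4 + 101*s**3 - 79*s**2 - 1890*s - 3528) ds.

747*log(s - 4)/8470 - 39*log(s + 3)/112 + 689*log(s + 6)/10 - 129015*log(s + 7)/1936 + 3937/(44*s + 308) + C

Factor the denominator: (s - 4)*(s + 3)*(s + 6)*(s + 7)**2.
Partial-fraction decomposition: -129015/(1936*(s + 7)) - 3937/(44*(s + 7)**2) + 689/(10*(s + 6)) - 39/(112*(s + 3)) + 747/(8470*(s - 4)).
Integrate each term; A/(s−a) gives A·log|s−a|; A/(s−a)² gives −A/(s−a).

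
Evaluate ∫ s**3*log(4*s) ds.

s**4*(log(s) + 2*log(2))/4 - s**4/16 + C

Use integration by parts with u = log(4*s), dv = s**3 ds.
Then du = 1/s ds and v = s**4/4.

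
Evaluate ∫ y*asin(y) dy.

Use integration by parts with u = arcsin(y), dv = y dy.
Then du = 1/sqrt(-y**2 + 1) dy.

y**2*asin(y)/2 + y*sqrt(-y**2 + 1)/4 - asin(y)/4 + C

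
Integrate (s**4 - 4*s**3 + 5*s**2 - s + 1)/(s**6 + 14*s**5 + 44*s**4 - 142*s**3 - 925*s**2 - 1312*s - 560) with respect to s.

Factor the denominator: (s - 4)*(s + 1)**2*(s + 4)*(s + 5)*(s + 7).
Partial-fraction decomposition: -61/(36*(s + 7)) + 157/(36*(s + 5)) - 199/(72*(s + 4)) + 7/(75*(s + 1)) - 1/(30*(s + 1)**2) + 7/(1800*(s - 4)).
Integrate each term; A/(s−a) gives A·log|s−a|; A/(s−a)² gives −A/(s−a).

7*log(s - 4)/1800 + 7*log(s + 1)/75 - 199*log(s + 4)/72 + 157*log(s + 5)/36 - 61*log(s + 7)/36 + 1/(30*s + 30) + C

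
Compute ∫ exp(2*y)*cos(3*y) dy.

3*exp(2*y)*sin(3*y)/13 + 2*exp(2*y)*cos(3*y)/13 + C

Let I denote the integral. Integrate by parts with u = cos(3*y), dv = exp(2*y) dy, so v = exp(2*y)/2: I = exp(2*y)*cos(3*y)/2 + (3/2)·∫ exp(2*y)*sin(3*y) dy.
Apply parts again with u = sin(3*y), dv = exp(2*y) dy: ∫ exp(2*y)*sin(3*y) dy = exp(2*y)*sin(3*y)/2 − (3/2)·I. Substituting back brings back I: I = 3*exp(2*y)*sin(3*y)/4 + exp(2*y)*cos(3*y)/2 − (9/4)·I.
Solving for I: (1 + 9/4)·I equals the remaining terms, so I = (4/13)·(3*exp(2*y)*sin(3*y)/4 + exp(2*y)*cos(3*y)/2).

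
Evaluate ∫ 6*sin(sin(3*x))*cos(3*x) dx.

-2*cos(sin(3*x)) + C

Let u = sin(3*x), so du = (3*cos(3*x)) dx.
Rewriting, the integral becomes 2·∫ sin(u) du = 2·-cos(u).
Substituting back, u = sin(3*x).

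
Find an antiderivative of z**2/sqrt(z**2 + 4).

Substitute z = 2·tan(θ), so dz = 2·sec(θ)^2 dθ and the radical becomes sqrt(z**2 + 4) = 2·sec(θ) by the Pythagorean identity.
Integrate the resulting trig expression in θ, then back-substitute tan(θ) = z/2, sec(θ) = sqrt(z**2 + 4)/2 (absorbing any constant into C).

z*sqrt(z**2 + 4)/2 - 2*log(z + sqrt(z**2 + 4)) + C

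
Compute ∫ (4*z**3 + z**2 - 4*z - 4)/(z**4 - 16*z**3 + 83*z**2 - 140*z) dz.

log(z)/35 + 463*log(z - 7)/14 - 501*log(z - 5)/10 + 21*log(z - 4) + C

Factor the denominator: z*(z - 7)*(z - 5)*(z - 4).
Partial-fraction decomposition: 21/(z - 4) - 501/(10*(z - 5)) + 463/(14*(z - 7)) + 1/(35*z).
Integrate each term: A/(z−a) contributes A·log|z−a|.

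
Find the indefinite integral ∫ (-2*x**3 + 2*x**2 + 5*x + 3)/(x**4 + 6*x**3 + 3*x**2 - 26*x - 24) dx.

Factor the denominator: (x - 2)*(x + 1)*(x + 3)*(x + 4).
Partial-fraction decomposition: -143/(18*(x + 4)) + 6/(x + 3) - 1/(9*(x + 1)) + 1/(18*(x - 2)).
Integrate each term: A/(x−a) contributes A·log|x−a|.

log(x - 2)/18 - log(x + 1)/9 + 6*log(x + 3) - 143*log(x + 4)/18 + C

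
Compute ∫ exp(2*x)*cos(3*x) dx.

3*exp(2*x)*sin(3*x)/13 + 2*exp(2*x)*cos(3*x)/13 + C

Let I denote the integral. Integrate by parts with u = cos(3*x), dv = exp(2*x) dx, so v = exp(2*x)/2: I = exp(2*x)*cos(3*x)/2 + (3/2)·∫ exp(2*x)*sin(3*x) dx.
Apply parts again with u = sin(3*x), dv = exp(2*x) dx: ∫ exp(2*x)*sin(3*x) dx = exp(2*x)*sin(3*x)/2 − (3/2)·I. Substituting back brings back I: I = 3*exp(2*x)*sin(3*x)/4 + exp(2*x)*cos(3*x)/2 − (9/4)·I.
Solving for I: (1 + 9/4)·I equals the remaining terms, so I = (4/13)·(3*exp(2*x)*sin(3*x)/4 + exp(2*x)*cos(3*x)/2).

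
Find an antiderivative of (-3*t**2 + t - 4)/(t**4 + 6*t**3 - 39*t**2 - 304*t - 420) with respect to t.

-4*log(t - 7)/39 + log(t + 2)/6 - 7*log(t + 5)/3 + 59*log(t + 6)/26 + C

Factor the denominator: (t - 7)*(t + 2)*(t + 5)*(t + 6).
Partial-fraction decomposition: 59/(26*(t + 6)) - 7/(3*(t + 5)) + 1/(6*(t + 2)) - 4/(39*(t - 7)).
Integrate each term: A/(t−a) contributes A·log|t−a|.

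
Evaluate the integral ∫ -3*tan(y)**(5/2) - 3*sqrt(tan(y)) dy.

-2*tan(y)**(3/2) + C

Let u = tan(y), so du = (tan(y)**2 + 1) dy.
Rewriting, the integral becomes -3·∫ √u du = -3·(2/3)u^(3/2).
Substituting back, u = tan(y).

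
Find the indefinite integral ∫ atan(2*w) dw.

w*atan(2*w) - log(4*w**2 + 1)/4 + C

Use integration by parts with u = arctan(2*w), dv = dw.
Then du = 2/(4*w**2 + 1) dw.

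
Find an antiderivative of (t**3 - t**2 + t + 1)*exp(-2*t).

Use integration by parts with u = t**3 - t**2 + t + 1, dv = exp(-2*t) dt, so v = -exp(-2*t)/2.
Apply parts 3 times (tabular method): alternate signs, differentiate u down to 0, integrate dv up.

(-4*t**3 - 2*t**2 - 6*t - 7)*exp(-2*t)/8 + C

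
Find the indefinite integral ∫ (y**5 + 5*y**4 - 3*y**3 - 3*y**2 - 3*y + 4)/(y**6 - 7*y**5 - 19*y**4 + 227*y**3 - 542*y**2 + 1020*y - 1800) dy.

Factor the denominator: (y - 5)**2*(y - 3)*(y + 6)*(y**2 + 4).
Partial-fraction decomposition: -(17859*y + 2266)/(218660*(y**2 + 4)) + 367/(21780*(y + 6)) + 535/(468*(y - 3)) - 31887/(407044*(y - 5)) + 5789/(638*(y - 5)**2).
Integrate each term; A/(y−a) gives A·log|y−a|; the (By+D)/(y²+p²) term gives a log and an atan.

-31887*log(y - 5)/407044 + 535*log(y - 3)/468 + 367*log(y + 6)/21780 - 17859*log(y**2 + 4)/437320 - 1133*atan(y/2)/218660 - 5789/(638*y - 3190) + C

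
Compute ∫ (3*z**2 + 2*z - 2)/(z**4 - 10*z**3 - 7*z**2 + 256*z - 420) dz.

Factor the denominator: (z - 7)*(z - 6)*(z - 2)*(z + 5).
Partial-fraction decomposition: -3/(44*(z + 5)) + 1/(10*(z - 2)) - 59/(22*(z - 6)) + 53/(20*(z - 7)).
Integrate each term: A/(z−a) contributes A·log|z−a|.

53*log(z - 7)/20 - 59*log(z - 6)/22 + log(z - 2)/10 - 3*log(z + 5)/44 + C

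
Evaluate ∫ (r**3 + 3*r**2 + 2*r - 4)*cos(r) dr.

r**3*sin(r) + 3*r**2*sin(r) + 3*r**2*cos(r) - 4*r*sin(r) + 6*r*cos(r) - 10*sin(r) - 4*cos(r) + C

Use integration by parts with u = r**3 + 3*r**2 + 2*r - 4, dv = cos(r) dr, so v = sin(r).
Apply parts 3 times (tabular method): alternate signs, differentiate u down to 0, integrate dv up.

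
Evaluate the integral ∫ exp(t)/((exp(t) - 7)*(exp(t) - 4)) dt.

Let u = e^t, du = e^t dt.
The integral becomes ∫ du/((u-7)(u-4)); decompose into partial fractions.

log(exp(t) - 7)/3 - log(exp(t) - 4)/3 + C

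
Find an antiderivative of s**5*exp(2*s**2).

(2*s**4 - 2*s**2 + 1)*exp(2*s**2)/8 + C

Let u = s², du = 2s ds; rewrite as (1/2)∫ u^2·exp(2u) du.
Now integrate by parts 2 times.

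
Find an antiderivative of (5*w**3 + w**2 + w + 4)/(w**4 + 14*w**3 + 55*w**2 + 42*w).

2*log(w)/21 + log(w + 1)/30 - 523*log(w + 6)/15 + 1669*log(w + 7)/42 + C

Factor the denominator: w*(w + 1)*(w + 6)*(w + 7).
Partial-fraction decomposition: 1669/(42*(w + 7)) - 523/(15*(w + 6)) + 1/(30*(w + 1)) + 2/(21*w).
Integrate each term: A/(w−a) contributes A·log|w−a|.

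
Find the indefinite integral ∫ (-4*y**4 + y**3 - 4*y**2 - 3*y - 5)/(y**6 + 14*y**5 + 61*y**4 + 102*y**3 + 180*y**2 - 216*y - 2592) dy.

Factor the denominator: (y - 2)*(y + 4)*(y + 6)**2*(y**2 + 9).
Partial-fraction decomposition: -(478*y - 2853)/(8775*(y**2 + 9)) - 158737/(86400*(y + 6)) - 5531/(720*(y + 6)**2) + 229/(120*(y + 4)) - 83/(4992*(y - 2)).
Integrate each term; A/(y−a) gives A·log|y−a|; the (By+D)/(y²+p²) term gives a log and an atan.

-83*log(y - 2)/4992 + 229*log(y + 4)/120 - 158737*log(y + 6)/86400 - 239*log(y**2 + 9)/8775 + 317*atan(y/3)/2925 + 5531/(720*y + 4320) + C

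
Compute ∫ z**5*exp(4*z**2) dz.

Let u = z², du = 2z dz; rewrite as (1/2)∫ u^2·exp(4u) du.
Now integrate by parts 2 times.

(8*z**4 - 4*z**2 + 1)*exp(4*z**2)/64 + C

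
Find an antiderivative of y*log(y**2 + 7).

Let u = y**2 + 7, so du = (2*y) dy.
The integral becomes (1/2)·∫ log(u) du; integrate by parts with u′=log(u), dv′=du.

y**2*log(y**2 + 7)/2 - y**2/2 + 7*log(y**2 + 7)/2 + C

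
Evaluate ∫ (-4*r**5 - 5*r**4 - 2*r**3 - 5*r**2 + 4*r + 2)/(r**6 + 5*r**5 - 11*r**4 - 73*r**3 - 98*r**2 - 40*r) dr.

Factor the denominator: r*(r - 4)*(r + 1)**2*(r + 2)*(r + 5).
Partial-fraction decomposition: -4741/(1080*(r + 5)) + 19/(18*(r + 2)) + 83/(200*(r + 1)) - 3/(10*(r + 1)**2) - 2783/(2700*(r - 4)) - 1/(20*r).
Integrate each term; A/(r−a) gives A·log|r−a|; A/(r−a)² gives −A/(r−a).

-log(r)/20 - 2783*log(r - 4)/2700 + 83*log(r + 1)/200 + 19*log(r + 2)/18 - 4741*log(r + 5)/1080 + 3/(10*r + 10) + C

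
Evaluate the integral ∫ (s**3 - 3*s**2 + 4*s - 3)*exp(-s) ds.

Use integration by parts with u = s**3 - 3*s**2 + 4*s - 3, dv = exp(-s) ds, so v = -exp(-s).
Apply parts 3 times (tabular method): alternate signs, differentiate u down to 0, integrate dv up.

(-s**3 - 4*s - 1)*exp(-s) + C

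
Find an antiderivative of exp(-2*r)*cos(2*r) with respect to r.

exp(-2*r)*sin(2*r)/4 - exp(-2*r)*cos(2*r)/4 + C

Let I denote the integral. Integrate by parts with u = cos(2*r), dv = exp(-2*r) dr, so v = -exp(-2*r)/2: I = -exp(-2*r)*cos(2*r)/2 − ∫ exp(-2*r)*sin(2*r) dr.
Apply parts again with u = sin(2*r), dv = exp(-2*r) dr: ∫ exp(-2*r)*sin(2*r) dr = -exp(-2*r)*sin(2*r)/2 + I. Substituting back brings back I: I = exp(-2*r)*sin(2*r)/2 - exp(-2*r)*cos(2*r)/2 − I.
Solving for I: (1 + 1)·I equals the remaining terms, so I = (1/2)·(exp(-2*r)*sin(2*r)/2 - exp(-2*r)*cos(2*r)/2).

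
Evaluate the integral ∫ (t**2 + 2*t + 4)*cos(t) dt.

t**2*sin(t) + 2*t*sin(t) + 2*t*cos(t) + 2*sin(t) + 2*cos(t) + C

Use integration by parts with u = t**2 + 2*t + 4, dv = cos(t) dt, so v = sin(t).
Apply parts 2 times (tabular method): alternate signs, differentiate u down to 0, integrate dv up.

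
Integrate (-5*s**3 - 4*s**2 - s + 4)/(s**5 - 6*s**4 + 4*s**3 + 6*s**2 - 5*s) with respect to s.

-4*log(s)/5 - 121*log(s - 5)/80 + 33*log(s - 1)/16 + log(s + 1)/4 - 3/(4*s - 4) + C

Factor the denominator: s*(s - 5)*(s - 1)**2*(s + 1).
Partial-fraction decomposition: 1/(4*(s + 1)) + 33/(16*(s - 1)) + 3/(4*(s - 1)**2) - 121/(80*(s - 5)) - 4/(5*s).
Integrate each term; A/(s−a) gives A·log|s−a|; A/(s−a)² gives −A/(s−a).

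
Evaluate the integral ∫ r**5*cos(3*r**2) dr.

r**4*sin(3*r**2)/6 + r**2*cos(3*r**2)/9 - sin(3*r**2)/27 + C

Let u = r², du = 2r dr; rewrite as (1/2)∫ u^2·cos(3u) du.
Now integrate by parts 2 times.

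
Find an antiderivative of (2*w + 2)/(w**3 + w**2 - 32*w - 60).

7*log(w - 6)/44 + log(w + 2)/12 - 8*log(w + 5)/33 + C

Factor the denominator: (w - 6)*(w + 2)*(w + 5).
Partial-fraction decomposition: -8/(33*(w + 5)) + 1/(12*(w + 2)) + 7/(44*(w - 6)).
Integrate each term: A/(w−a) contributes A·log|w−a|.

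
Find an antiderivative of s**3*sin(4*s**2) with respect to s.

Let u = s², du = 2s ds; rewrite as (1/2)∫ u^1·sin(4u) du.
Now integrate by parts 1 time.

-s**2*cos(4*s**2)/8 + sin(4*s**2)/32 + C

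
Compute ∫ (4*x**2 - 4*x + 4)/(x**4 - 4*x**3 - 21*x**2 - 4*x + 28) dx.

86*log(x - 7)/243 - 2*log(x - 1)/27 - 68*log(x + 2)/243 - 28/(27*x + 54) + C

Factor the denominator: (x - 7)*(x - 1)*(x + 2)**2.
Partial-fraction decomposition: -68/(243*(x + 2)) + 28/(27*(x + 2)**2) - 2/(27*(x - 1)) + 86/(243*(x - 7)).
Integrate each term; A/(x−a) gives A·log|x−a|; A/(x−a)² gives −A/(x−a).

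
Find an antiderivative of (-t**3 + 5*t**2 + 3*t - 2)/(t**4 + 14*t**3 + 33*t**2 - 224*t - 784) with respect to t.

Factor the denominator: (t - 4)*(t + 4)*(t + 7)**2.
Partial-fraction decomposition: 848/(1089*(t + 7)) + 565/(33*(t + 7)**2) - 65/(36*(t + 4)) + 13/(484*(t - 4)).
Integrate each term; A/(t−a) gives A·log|t−a|; A/(t−a)² gives −A/(t−a).

13*log(t - 4)/484 - 65*log(t + 4)/36 + 848*log(t + 7)/1089 - 565/(33*t + 231) + C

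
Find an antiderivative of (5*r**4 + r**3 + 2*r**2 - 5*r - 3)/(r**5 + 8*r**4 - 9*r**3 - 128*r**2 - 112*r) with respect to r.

3*log(r)/112 + 123*log(r - 4)/160 + 4*log(r + 1)/45 - 1265*log(r + 4)/288 + 536*log(r + 7)/63 + C

Factor the denominator: r*(r - 4)*(r + 1)*(r + 4)*(r + 7).
Partial-fraction decomposition: 536/(63*(r + 7)) - 1265/(288*(r + 4)) + 4/(45*(r + 1)) + 123/(160*(r - 4)) + 3/(112*r).
Integrate each term: A/(r−a) contributes A·log|r−a|.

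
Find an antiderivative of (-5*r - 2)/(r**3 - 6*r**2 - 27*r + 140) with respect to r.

Factor the denominator: (r - 7)*(r - 4)*(r + 5).
Partial-fraction decomposition: 23/(108*(r + 5)) + 22/(27*(r - 4)) - 37/(36*(r - 7)).
Integrate each term: A/(r−a) contributes A·log|r−a|.

-37*log(r - 7)/36 + 22*log(r - 4)/27 + 23*log(r + 5)/108 + C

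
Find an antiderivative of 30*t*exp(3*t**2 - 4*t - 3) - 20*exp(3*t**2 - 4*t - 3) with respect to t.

Let u = 3*t**2 - 4*t - 3, so du = (6*t - 4) dt.
Rewriting, the integral becomes 5·∫ e^u du = 5·e^u.
Substituting back, u = 3*t**2 - 4*t - 3.

5*exp(3*t**2 - 4*t - 3) + C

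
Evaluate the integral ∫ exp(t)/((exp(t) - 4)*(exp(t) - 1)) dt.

log(exp(t) - 4)/3 - log(exp(t) - 1)/3 + C

Let u = e^t, du = e^t dt.
The integral becomes ∫ du/((u-1)(u-4)); decompose into partial fractions.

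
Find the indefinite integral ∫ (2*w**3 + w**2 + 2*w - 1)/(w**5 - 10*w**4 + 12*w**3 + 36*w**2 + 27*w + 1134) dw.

Factor the denominator: (w - 7)*(w - 6)*(w + 3)*(w**2 + 9).
Partial-fraction decomposition: -(293*w + 108)/(3915*(w**2 + 9)) - 13/(405*(w + 3)) - 479/(405*(w - 6)) + 187/(145*(w - 7)).
Integrate each term; A/(w−a) gives A·log|w−a|; the (Bw+D)/(w²+p²) term gives a log and an atan.

187*log(w - 7)/145 - 479*log(w - 6)/405 - 13*log(w + 3)/405 - 293*log(w**2 + 9)/7830 - 4*atan(w/3)/435 + C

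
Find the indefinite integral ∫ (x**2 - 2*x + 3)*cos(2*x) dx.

x**2*sin(2*x)/2 - x*sin(2*x) + x*cos(2*x)/2 + 5*sin(2*x)/4 - cos(2*x)/2 + C

Use integration by parts with u = x**2 - 2*x + 3, dv = cos(2*x) dx, so v = sin(2*x)/2.
Apply parts 2 times (tabular method): alternate signs, differentiate u down to 0, integrate dv up.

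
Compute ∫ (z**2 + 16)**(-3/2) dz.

Substitute z = 4·tan(θ), so dz = 4·sec(θ)^2 dθ and the radical becomes sqrt(z**2 + 16) = 4·sec(θ) by the Pythagorean identity.
Integrate the resulting trig expression in θ, then back-substitute tan(θ) = z/4, sec(θ) = sqrt(z**2 + 16)/4 (absorbing any constant into C).

z/(16*sqrt(z**2 + 16)) + C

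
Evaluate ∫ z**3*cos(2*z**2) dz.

Let u = z², du = 2z dz; rewrite as (1/2)∫ u^1·cos(2u) du.
Now integrate by parts 1 time.

z**2*sin(2*z**2)/4 + cos(2*z**2)/8 + C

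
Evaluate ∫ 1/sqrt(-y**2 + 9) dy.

asin(y/3) + C

Substitute y = 3·sin(θ), so dy = 3·cos(θ) dθ and the radical becomes sqrt(-y**2 + 9) = 3·cos(θ) by the Pythagorean identity.
Integrate the resulting trig expression in θ, then back-substitute θ = asin(y/3), sin(θ) = y/3, cos(θ) = sqrt(-y**2 + 9)/3 (absorbing any constant into C).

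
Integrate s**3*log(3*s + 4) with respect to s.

Use integration by parts with u = log(3*s + 4), dv = s**3 ds.
Then du = 3/(3*s + 4) ds and v = s**4/4.

s**4*log(3*s + 4)/4 - s**4/16 + s**3/9 - 2*s**2/9 + 16*s/27 - 64*log(3*s + 4)/81 + C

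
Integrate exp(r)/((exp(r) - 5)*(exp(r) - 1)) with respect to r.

log(exp(r) - 5)/4 - log(exp(r) - 1)/4 + C

Let u = e^r, du = e^r dr.
The integral becomes ∫ du/((u-1)(u-5)); decompose into partial fractions.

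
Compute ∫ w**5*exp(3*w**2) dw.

Let u = w², du = 2w dw; rewrite as (1/2)∫ u^2·exp(3u) du.
Now integrate by parts 2 times.

(9*w**4 - 6*w**2 + 2)*exp(3*w**2)/54 + C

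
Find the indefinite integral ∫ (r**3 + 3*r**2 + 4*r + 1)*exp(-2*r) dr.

(-4*r**3 - 18*r**2 - 34*r - 21)*exp(-2*r)/8 + C

Use integration by parts with u = r**3 + 3*r**2 + 4*r + 1, dv = exp(-2*r) dr, so v = -exp(-2*r)/2.
Apply parts 3 times (tabular method): alternate signs, differentiate u down to 0, integrate dv up.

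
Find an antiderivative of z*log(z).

Use integration by parts with u = log(z), dv = z dz.
Then du = 1/z dz and v = z**2/2.

z**2*log(z)/2 - z**2/4 + C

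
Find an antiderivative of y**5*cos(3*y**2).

Let u = y², du = 2y dy; rewrite as (1/2)∫ u^2·cos(3u) du.
Now integrate by parts 2 times.

y**4*sin(3*y**2)/6 + y**2*cos(3*y**2)/9 - sin(3*y**2)/27 + C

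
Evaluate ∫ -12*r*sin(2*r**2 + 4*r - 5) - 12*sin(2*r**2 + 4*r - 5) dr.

Let u = 2*r**2 + 4*r - 5, so du = (4*r + 4) dr.
Rewriting, the integral becomes -3·∫ sin(u) du = -3·-cos(u).
Substituting back, u = 2*r**2 + 4*r - 5.

3*cos(2*r**2 + 4*r - 5) + C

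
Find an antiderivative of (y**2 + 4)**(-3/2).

y/(4*sqrt(y**2 + 4)) + C

Substitute y = 2·tan(θ), so dy = 2·sec(θ)^2 dθ and the radical becomes sqrt(y**2 + 4) = 2·sec(θ) by the Pythagorean identity.
Integrate the resulting trig expression in θ, then back-substitute tan(θ) = y/2, sec(θ) = sqrt(y**2 + 4)/2 (absorbing any constant into C).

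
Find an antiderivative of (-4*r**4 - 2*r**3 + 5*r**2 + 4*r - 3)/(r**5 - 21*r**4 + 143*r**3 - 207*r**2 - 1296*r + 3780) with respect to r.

-501*log(r - 7) + 9019*log(r - 6)/27 + 163*log(r - 5) - log(r + 3)/27 - 1805/(3*r - 18) + C

Factor the denominator: (r - 7)*(r - 6)**2*(r - 5)*(r + 3).
Partial-fraction decomposition: -1/(27*(r + 3)) + 163/(r - 5) + 9019/(27*(r - 6)) + 1805/(3*(r - 6)**2) - 501/(r - 7).
Integrate each term; A/(r−a) gives A·log|r−a|; A/(r−a)² gives −A/(r−a).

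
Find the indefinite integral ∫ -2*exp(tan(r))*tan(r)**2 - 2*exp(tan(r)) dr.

-2*exp(tan(r)) + C

Let u = tan(r), so du = (tan(r)**2 + 1) dr.
Rewriting, the integral becomes -2·∫ e^u du = -2·e^u.
Substituting back, u = tan(r).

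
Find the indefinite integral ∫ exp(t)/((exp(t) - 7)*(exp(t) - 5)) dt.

log(exp(t) - 7)/2 - log(exp(t) - 5)/2 + C

Let u = e^t, du = e^t dt.
The integral becomes ∫ du/((u-7)(u-5)); decompose into partial fractions.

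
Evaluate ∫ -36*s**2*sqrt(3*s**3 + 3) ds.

-8*(3*s**3 + 3)**(3/2)/3 + C

Let u = 3*s**3 + 3, so du = (9*s**2) ds.
Rewriting, the integral becomes -4·∫ √u du = -4·(2/3)u^(3/2).
Substituting back, u = 3*s**3 + 3.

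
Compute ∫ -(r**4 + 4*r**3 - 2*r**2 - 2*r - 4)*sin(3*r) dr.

Use integration by parts with u = r**4 + 4*r**3 - 2*r**2 - 2*r - 4, dv = -sin(3*r) dr, so v = cos(3*r)/3.
Apply parts 4 times (tabular method): alternate signs, differentiate u down to 0, integrate dv up.

r**4*cos(3*r)/3 - 4*r**3*sin(3*r)/9 + 4*r**3*cos(3*r)/3 - 4*r**2*sin(3*r)/3 - 10*r**2*cos(3*r)/9 + 20*r*sin(3*r)/27 - 14*r*cos(3*r)/9 + 14*sin(3*r)/27 - 88*cos(3*r)/81 + C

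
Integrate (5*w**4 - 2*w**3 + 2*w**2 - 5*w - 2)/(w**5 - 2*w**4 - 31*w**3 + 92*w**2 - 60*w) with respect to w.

log(w)/30 + 483*log(w - 5)/110 - 5*log(w - 2)/4 - log(w - 1)/14 + 1753*log(w + 6)/924 + C

Factor the denominator: w*(w - 5)*(w - 2)*(w - 1)*(w + 6).
Partial-fraction decomposition: 1753/(924*(w + 6)) - 1/(14*(w - 1)) - 5/(4*(w - 2)) + 483/(110*(w - 5)) + 1/(30*w).
Integrate each term: A/(w−a) contributes A·log|w−a|.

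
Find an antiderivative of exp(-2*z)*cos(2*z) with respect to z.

exp(-2*z)*sin(2*z)/4 - exp(-2*z)*cos(2*z)/4 + C

Let I denote the integral. Integrate by parts with u = cos(2*z), dv = exp(-2*z) dz, so v = -exp(-2*z)/2: I = -exp(-2*z)*cos(2*z)/2 − ∫ exp(-2*z)*sin(2*z) dz.
Apply parts again with u = sin(2*z), dv = exp(-2*z) dz: ∫ exp(-2*z)*sin(2*z) dz = -exp(-2*z)*sin(2*z)/2 + I. Substituting back brings back I: I = exp(-2*z)*sin(2*z)/2 - exp(-2*z)*cos(2*z)/2 − I.
Solving for I: (1 + 1)·I equals the remaining terms, so I = (1/2)·(exp(-2*z)*sin(2*z)/2 - exp(-2*z)*cos(2*z)/2).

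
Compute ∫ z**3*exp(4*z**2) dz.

Let u = z², du = 2z dz; rewrite as (1/2)∫ u^1·exp(4u) du.
Now integrate by parts 1 time.

(4*z**2 - 1)*exp(4*z**2)/32 + C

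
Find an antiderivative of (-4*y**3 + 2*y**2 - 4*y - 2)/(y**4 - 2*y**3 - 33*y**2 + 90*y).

-log(y)/45 - 236*log(y - 5)/55 + 52*log(y - 3)/27 - 479*log(y + 6)/297 + C

Factor the denominator: y*(y - 5)*(y - 3)*(y + 6).
Partial-fraction decomposition: -479/(297*(y + 6)) + 52/(27*(y - 3)) - 236/(55*(y - 5)) - 1/(45*y).
Integrate each term: A/(y−a) contributes A·log|y−a|.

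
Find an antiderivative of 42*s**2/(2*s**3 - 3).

Let u = 2*s**3 - 3, so du = (6*s**2) ds.
Rewriting, the integral becomes 7·∫ 1/u du = 7·log(u).
Substituting back, u = 2*s**3 - 3.

7*log(2*s**3 - 3) + C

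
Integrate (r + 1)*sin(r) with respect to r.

-r*cos(r) + sin(r) - cos(r) + C

Use integration by parts with u = r + 1, dv = sin(r) dr, so v = -cos(r).
Apply parts 1 times (tabular method): alternate signs, differentiate u down to 0, integrate dv up.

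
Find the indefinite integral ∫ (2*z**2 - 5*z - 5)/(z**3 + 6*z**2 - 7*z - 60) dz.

-log(z - 3)/28 - 47*log(z + 4)/7 + 35*log(z + 5)/4 + C

Factor the denominator: (z - 3)*(z + 4)*(z + 5).
Partial-fraction decomposition: 35/(4*(z + 5)) - 47/(7*(z + 4)) - 1/(28*(z - 3)).
Integrate each term: A/(z−a) contributes A·log|z−a|.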